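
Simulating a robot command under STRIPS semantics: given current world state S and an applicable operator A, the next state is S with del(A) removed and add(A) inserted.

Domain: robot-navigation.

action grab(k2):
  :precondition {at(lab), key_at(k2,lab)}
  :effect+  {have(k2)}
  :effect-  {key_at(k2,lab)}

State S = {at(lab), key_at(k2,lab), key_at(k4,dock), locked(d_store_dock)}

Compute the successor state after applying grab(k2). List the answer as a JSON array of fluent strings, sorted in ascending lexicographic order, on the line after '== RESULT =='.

Compute (S \ del) ∪ add:
  pre ⊆ S: {at(lab), key_at(k2,lab)} ⊆ S  — applicable
  S \ del = {at(lab), key_at(k4,dock), locked(d_store_dock)}
  ∪ add   = {at(lab), have(k2), key_at(k4,dock), locked(d_store_dock)}

== RESULT ==
["at(lab)", "have(k2)", "key_at(k4,dock)", "locked(d_store_dock)"]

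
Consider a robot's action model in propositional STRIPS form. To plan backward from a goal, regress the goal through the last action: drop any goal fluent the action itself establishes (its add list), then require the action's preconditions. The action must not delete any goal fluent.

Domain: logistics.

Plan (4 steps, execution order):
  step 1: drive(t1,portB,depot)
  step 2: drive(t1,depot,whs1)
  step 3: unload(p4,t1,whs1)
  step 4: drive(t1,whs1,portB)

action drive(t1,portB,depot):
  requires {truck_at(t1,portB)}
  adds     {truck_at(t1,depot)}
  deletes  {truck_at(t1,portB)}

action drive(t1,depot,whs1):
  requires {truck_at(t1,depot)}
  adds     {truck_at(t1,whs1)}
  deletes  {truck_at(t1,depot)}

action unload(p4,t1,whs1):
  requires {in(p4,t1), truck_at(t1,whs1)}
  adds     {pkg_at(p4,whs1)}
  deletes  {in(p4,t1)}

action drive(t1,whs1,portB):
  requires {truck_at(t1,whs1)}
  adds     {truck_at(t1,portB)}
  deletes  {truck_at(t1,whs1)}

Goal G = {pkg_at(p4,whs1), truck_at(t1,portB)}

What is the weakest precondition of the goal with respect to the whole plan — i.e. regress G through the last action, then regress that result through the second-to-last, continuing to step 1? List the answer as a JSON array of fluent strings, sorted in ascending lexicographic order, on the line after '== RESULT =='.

Work backward from the goal:
  through step 4 (drive(t1,whs1,portB)): drop {truck_at(t1,portB)}, keep {pkg_at(p4,whs1)}, require {truck_at(t1,whs1)}
    → {pkg_at(p4,whs1), truck_at(t1,whs1)}
  through step 3 (unload(p4,t1,whs1)): drop {pkg_at(p4,whs1)}, keep {truck_at(t1,whs1)}, require {in(p4,t1), truck_at(t1,whs1)}
    → {in(p4,t1), truck_at(t1,whs1)}
  through step 2 (drive(t1,depot,whs1)): drop {truck_at(t1,whs1)}, keep {in(p4,t1)}, require {truck_at(t1,depot)}
    → {in(p4,t1), truck_at(t1,depot)}
  through step 1 (drive(t1,portB,depot)): drop {truck_at(t1,depot)}, keep {in(p4,t1)}, require {truck_at(t1,portB)}
    → {in(p4,t1), truck_at(t1,portB)}

== RESULT ==
["in(p4,t1)", "truck_at(t1,portB)"]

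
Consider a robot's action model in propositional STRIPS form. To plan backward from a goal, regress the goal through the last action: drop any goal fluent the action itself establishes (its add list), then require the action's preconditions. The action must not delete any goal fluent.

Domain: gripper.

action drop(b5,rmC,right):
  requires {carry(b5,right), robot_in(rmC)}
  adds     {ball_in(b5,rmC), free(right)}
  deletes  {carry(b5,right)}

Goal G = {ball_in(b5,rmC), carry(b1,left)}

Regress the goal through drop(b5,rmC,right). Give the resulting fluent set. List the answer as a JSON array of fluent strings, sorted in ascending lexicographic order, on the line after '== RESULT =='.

Compute (G \ add) ∪ pre:
  G ∩ del = {}  (empty — regression defined)
  G \ add = {ball_in(b5,rmC), carry(b1,left)} \ {ball_in(b5,rmC), free(right)} = {carry(b1,left)}
  ∪ pre   = {carry(b1,left)} ∪ {carry(b5,right), robot_in(rmC)}
          = {carry(b1,left), carry(b5,right), robot_in(rmC)}

== RESULT ==
["carry(b1,left)", "carry(b5,right)", "robot_in(rmC)"]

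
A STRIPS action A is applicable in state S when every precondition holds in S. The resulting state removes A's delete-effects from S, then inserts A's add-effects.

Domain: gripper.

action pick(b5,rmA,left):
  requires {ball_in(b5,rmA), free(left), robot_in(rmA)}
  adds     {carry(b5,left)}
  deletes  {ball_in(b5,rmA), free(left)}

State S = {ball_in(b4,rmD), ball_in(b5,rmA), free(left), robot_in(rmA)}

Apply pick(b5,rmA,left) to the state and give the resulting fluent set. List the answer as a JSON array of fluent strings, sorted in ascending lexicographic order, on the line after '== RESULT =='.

Compute (S \ del) ∪ add:
  pre ⊆ S: {ball_in(b5,rmA), free(left), robot_in(rmA)} ⊆ S  — applicable
  S \ del = {ball_in(b4,rmD), robot_in(rmA)}
  ∪ add   = {ball_in(b4,rmD), carry(b5,left), robot_in(rmA)}

== RESULT ==
["ball_in(b4,rmD)", "carry(b5,left)", "robot_in(rmA)"]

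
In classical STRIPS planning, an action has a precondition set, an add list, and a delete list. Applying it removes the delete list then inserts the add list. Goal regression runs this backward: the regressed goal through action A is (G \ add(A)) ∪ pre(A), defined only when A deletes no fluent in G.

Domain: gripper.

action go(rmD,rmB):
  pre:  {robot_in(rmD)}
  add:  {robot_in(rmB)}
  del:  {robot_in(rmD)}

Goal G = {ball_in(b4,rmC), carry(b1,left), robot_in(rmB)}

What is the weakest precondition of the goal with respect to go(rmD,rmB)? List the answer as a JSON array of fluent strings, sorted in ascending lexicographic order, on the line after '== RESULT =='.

Regress:
  G ∩ del = {}  (empty — regression defined)
  G \ add = {ball_in(b4,rmC), carry(b1,left), robot_in(rmB)} \ {robot_in(rmB)} = {ball_in(b4,rmC), carry(b1,left)}
  ∪ pre   = {ball_in(b4,rmC), carry(b1,left)} ∪ {robot_in(rmD)}
          = {ball_in(b4,rmC), carry(b1,left), robot_in(rmD)}

== RESULT ==
["ball_in(b4,rmC)", "carry(b1,left)", "robot_in(rmD)"]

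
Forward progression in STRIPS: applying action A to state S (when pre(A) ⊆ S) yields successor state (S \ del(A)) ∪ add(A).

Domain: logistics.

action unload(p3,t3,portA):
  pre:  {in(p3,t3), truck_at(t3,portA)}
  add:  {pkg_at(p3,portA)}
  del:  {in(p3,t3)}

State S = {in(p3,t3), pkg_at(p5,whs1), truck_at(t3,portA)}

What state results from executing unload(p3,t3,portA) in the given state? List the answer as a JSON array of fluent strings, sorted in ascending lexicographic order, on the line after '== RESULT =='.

Compute (S \ del) ∪ add:
  pre ⊆ S: {in(p3,t3), truck_at(t3,portA)} ⊆ S  — applicable
  S \ del = {pkg_at(p5,whs1), truck_at(t3,portA)}
  ∪ add   = {pkg_at(p3,portA), pkg_at(p5,whs1), truck_at(t3,portA)}

== RESULT ==
["pkg_at(p3,portA)", "pkg_at(p5,whs1)", "truck_at(t3,portA)"]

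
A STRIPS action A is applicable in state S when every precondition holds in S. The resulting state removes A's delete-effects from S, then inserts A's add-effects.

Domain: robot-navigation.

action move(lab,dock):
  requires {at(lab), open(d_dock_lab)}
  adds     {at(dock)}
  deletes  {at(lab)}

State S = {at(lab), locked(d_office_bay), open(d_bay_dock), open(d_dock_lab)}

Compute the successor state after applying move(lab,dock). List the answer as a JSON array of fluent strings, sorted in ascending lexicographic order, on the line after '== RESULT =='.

Compute (S \ del) ∪ add:
  pre ⊆ S: {at(lab), open(d_dock_lab)} ⊆ S  — applicable
  S \ del = {locked(d_office_bay), open(d_bay_dock), open(d_dock_lab)}
  ∪ add   = {at(dock), locked(d_office_bay), open(d_bay_dock), open(d_dock_lab)}

== RESULT ==
["at(dock)", "locked(d_office_bay)", "open(d_bay_dock)", "open(d_dock_lab)"]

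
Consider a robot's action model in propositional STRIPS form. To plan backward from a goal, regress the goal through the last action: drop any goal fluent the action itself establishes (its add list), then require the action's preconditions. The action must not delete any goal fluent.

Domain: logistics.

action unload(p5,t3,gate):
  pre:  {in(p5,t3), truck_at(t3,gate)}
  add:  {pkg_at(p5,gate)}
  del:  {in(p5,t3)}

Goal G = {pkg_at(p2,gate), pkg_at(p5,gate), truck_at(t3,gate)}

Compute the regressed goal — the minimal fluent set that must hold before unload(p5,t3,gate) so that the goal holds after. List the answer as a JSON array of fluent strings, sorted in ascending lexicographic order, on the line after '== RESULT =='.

Regress:
  G ∩ del = {}  (empty — regression defined)
  G \ add = {pkg_at(p2,gate), pkg_at(p5,gate), truck_at(t3,gate)} \ {pkg_at(p5,gate)} = {pkg_at(p2,gate), truck_at(t3,gate)}
  ∪ pre   = {pkg_at(p2,gate), truck_at(t3,gate)} ∪ {in(p5,t3), truck_at(t3,gate)}
          = {in(p5,t3), pkg_at(p2,gate), truck_at(t3,gate)}

== RESULT ==
["in(p5,t3)", "pkg_at(p2,gate)", "truck_at(t3,gate)"]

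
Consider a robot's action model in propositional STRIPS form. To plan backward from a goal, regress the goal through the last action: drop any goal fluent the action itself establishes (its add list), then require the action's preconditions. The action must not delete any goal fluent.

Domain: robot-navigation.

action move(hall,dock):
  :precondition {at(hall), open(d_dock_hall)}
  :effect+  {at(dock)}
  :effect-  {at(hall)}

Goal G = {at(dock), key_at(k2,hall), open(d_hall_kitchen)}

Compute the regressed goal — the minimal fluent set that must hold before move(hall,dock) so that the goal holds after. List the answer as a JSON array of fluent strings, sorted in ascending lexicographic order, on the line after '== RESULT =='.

Compute (G \ add) ∪ pre:
  G ∩ del = {}  (empty — regression defined)
  G \ add = {at(dock), key_at(k2,hall), open(d_hall_kitchen)} \ {at(dock)} = {key_at(k2,hall), open(d_hall_kitchen)}
  ∪ pre   = {key_at(k2,hall), open(d_hall_kitchen)} ∪ {at(hall), open(d_dock_hall)}
          = {at(hall), key_at(k2,hall), open(d_dock_hall), open(d_hall_kitchen)}

== RESULT ==
["at(hall)", "key_at(k2,hall)", "open(d_dock_hall)", "open(d_hall_kitchen)"]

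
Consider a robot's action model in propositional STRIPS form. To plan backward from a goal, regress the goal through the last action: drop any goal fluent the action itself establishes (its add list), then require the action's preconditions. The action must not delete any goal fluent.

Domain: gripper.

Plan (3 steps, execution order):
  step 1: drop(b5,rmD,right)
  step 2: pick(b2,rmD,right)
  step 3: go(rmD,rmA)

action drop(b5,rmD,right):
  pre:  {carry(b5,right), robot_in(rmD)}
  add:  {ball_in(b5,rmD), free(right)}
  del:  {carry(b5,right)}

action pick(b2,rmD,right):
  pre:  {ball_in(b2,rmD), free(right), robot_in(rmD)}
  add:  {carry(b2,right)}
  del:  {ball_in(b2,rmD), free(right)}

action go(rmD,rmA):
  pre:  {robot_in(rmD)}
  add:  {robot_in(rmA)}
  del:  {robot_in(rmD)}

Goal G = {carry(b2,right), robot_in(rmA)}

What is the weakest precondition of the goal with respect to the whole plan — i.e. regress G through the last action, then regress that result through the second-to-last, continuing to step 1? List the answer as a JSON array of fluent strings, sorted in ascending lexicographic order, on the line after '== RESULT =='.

Regress step by step:
  through step 3 (go(rmD,rmA)): drop {robot_in(rmA)}, keep {carry(b2,right)}, require {robot_in(rmD)}
    → {carry(b2,right), robot_in(rmD)}
  through step 2 (pick(b2,rmD,right)): drop {carry(b2,right)}, keep {robot_in(rmD)}, require {ball_in(b2,rmD), free(right), robot_in(rmD)}
    → {ball_in(b2,rmD), free(right), robot_in(rmD)}
  through step 1 (drop(b5,rmD,right)): drop {free(right)}, keep {ball_in(b2,rmD), robot_in(rmD)}, require {carry(b5,right), robot_in(rmD)}
    → {ball_in(b2,rmD), carry(b5,right), robot_in(rmD)}

== RESULT ==
["ball_in(b2,rmD)", "carry(b5,right)", "robot_in(rmD)"]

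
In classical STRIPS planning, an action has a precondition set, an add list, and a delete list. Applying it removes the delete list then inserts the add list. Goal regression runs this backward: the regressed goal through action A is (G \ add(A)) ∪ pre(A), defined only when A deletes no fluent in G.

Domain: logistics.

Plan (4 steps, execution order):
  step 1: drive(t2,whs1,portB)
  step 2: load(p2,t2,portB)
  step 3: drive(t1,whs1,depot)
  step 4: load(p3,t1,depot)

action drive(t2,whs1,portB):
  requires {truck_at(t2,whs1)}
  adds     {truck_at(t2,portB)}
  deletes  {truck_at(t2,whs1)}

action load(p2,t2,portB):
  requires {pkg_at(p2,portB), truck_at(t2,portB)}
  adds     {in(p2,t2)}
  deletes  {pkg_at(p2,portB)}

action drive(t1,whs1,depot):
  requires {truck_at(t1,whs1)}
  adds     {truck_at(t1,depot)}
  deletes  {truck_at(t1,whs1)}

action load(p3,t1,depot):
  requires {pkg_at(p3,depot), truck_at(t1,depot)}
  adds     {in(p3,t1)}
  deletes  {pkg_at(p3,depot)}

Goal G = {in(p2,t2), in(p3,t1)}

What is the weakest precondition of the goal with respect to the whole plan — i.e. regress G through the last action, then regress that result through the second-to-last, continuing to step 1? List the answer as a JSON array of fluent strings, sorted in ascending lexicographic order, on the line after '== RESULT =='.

Regress step by step:
  through step 4 (load(p3,t1,depot)): drop {in(p3,t1)}, keep {in(p2,t2)}, require {pkg_at(p3,depot), truck_at(t1,depot)}
    → {in(p2,t2), pkg_at(p3,depot), truck_at(t1,depot)}
  through step 3 (drive(t1,whs1,depot)): drop {truck_at(t1,depot)}, keep {in(p2,t2), pkg_at(p3,depot)}, require {truck_at(t1,whs1)}
    → {in(p2,t2), pkg_at(p3,depot), truck_at(t1,whs1)}
  through step 2 (load(p2,t2,portB)): drop {in(p2,t2)}, keep {pkg_at(p3,depot), truck_at(t1,whs1)}, require {pkg_at(p2,portB), truck_at(t2,portB)}
    → {pkg_at(p2,portB), pkg_at(p3,depot), truck_at(t1,whs1), truck_at(t2,portB)}
  through step 1 (drive(t2,whs1,portB)): drop {truck_at(t2,portB)}, keep {pkg_at(p2,portB), pkg_at(p3,depot), truck_at(t1,whs1)}, require {truck_at(t2,whs1)}
    → {pkg_at(p2,portB), pkg_at(p3,depot), truck_at(t1,whs1), truck_at(t2,whs1)}

== RESULT ==
["pkg_at(p2,portB)", "pkg_at(p3,depot)", "truck_at(t1,whs1)", "truck_at(t2,whs1)"]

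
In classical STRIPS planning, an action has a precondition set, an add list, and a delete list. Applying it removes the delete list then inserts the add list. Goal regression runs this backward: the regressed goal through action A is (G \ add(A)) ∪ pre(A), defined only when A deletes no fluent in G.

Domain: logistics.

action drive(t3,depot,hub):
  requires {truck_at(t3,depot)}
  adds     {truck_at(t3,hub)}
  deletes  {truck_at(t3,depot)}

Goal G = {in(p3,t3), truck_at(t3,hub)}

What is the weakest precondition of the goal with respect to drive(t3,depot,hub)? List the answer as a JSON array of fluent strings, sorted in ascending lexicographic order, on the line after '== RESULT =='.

Compute (G \ add) ∪ pre:
  G ∩ del = {}  (empty — regression defined)
  G \ add = {in(p3,t3), truck_at(t3,hub)} \ {truck_at(t3,hub)} = {in(p3,t3)}
  ∪ pre   = {in(p3,t3)} ∪ {truck_at(t3,depot)}
          = {in(p3,t3), truck_at(t3,depot)}

== RESULT ==
["in(p3,t3)", "truck_at(t3,depot)"]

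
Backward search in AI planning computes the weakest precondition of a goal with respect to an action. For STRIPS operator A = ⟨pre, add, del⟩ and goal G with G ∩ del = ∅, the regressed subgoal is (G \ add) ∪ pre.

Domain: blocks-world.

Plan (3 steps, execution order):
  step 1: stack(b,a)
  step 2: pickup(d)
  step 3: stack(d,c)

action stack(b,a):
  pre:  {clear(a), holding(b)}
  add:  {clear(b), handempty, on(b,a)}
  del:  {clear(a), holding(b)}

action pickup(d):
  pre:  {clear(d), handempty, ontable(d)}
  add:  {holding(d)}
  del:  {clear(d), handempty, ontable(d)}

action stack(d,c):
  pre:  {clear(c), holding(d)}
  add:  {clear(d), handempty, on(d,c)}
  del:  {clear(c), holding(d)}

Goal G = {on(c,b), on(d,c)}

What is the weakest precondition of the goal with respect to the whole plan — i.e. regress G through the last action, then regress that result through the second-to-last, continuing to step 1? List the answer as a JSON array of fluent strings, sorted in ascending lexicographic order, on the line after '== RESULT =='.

Regress step by step:
  through step 3 (stack(d,c)): drop {on(d,c)}, keep {on(c,b)}, require {clear(c), holding(d)}
    → {clear(c), holding(d), on(c,b)}
  through step 2 (pickup(d)): drop {holding(d)}, keep {clear(c), on(c,b)}, require {clear(d), handempty, ontable(d)}
    → {clear(c), clear(d), handempty, on(c,b), ontable(d)}
  through step 1 (stack(b,a)): drop {handempty}, keep {clear(c), clear(d), on(c,b), ontable(d)}, require {clear(a), holding(b)}
    → {clear(a), clear(c), clear(d), holding(b), on(c,b), ontable(d)}

== RESULT ==
["clear(a)", "clear(c)", "clear(d)", "holding(b)", "on(c,b)", "ontable(d)"]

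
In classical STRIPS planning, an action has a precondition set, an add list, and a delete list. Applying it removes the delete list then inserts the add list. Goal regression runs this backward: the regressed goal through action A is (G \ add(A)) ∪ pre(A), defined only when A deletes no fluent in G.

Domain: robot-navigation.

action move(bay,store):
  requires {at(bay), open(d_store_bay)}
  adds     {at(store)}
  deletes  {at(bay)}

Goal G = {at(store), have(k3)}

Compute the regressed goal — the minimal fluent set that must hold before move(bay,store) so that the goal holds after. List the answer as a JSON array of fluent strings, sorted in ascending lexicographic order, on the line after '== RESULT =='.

Compute (G \ add) ∪ pre:
  G ∩ del = {}  (empty — regression defined)
  G \ add = {at(store), have(k3)} \ {at(store)} = {have(k3)}
  ∪ pre   = {have(k3)} ∪ {at(bay), open(d_store_bay)}
          = {at(bay), have(k3), open(d_store_bay)}

== RESULT ==
["at(bay)", "have(k3)", "open(d_store_bay)"]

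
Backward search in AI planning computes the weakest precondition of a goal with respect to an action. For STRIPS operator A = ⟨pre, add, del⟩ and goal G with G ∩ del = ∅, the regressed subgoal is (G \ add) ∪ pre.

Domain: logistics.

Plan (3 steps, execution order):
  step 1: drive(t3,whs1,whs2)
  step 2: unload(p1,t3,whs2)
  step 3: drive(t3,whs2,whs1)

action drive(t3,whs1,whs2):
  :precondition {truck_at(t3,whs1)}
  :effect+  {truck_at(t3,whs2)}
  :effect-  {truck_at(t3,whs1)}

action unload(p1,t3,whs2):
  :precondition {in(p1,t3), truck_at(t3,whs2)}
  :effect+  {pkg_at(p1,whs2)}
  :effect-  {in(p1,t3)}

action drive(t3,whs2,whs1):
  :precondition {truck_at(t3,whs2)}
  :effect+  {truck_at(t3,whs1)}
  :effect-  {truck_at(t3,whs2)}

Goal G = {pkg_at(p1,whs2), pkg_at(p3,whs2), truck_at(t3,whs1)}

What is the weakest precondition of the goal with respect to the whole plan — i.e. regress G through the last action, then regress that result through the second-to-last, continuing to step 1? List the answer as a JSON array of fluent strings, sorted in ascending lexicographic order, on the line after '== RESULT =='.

Work backward from the goal:
  through step 3 (drive(t3,whs2,whs1)): drop {truck_at(t3,whs1)}, keep {pkg_at(p1,whs2), pkg_at(p3,whs2)}, require {truck_at(t3,whs2)}
    → {pkg_at(p1,whs2), pkg_at(p3,whs2), truck_at(t3,whs2)}
  through step 2 (unload(p1,t3,whs2)): drop {pkg_at(p1,whs2)}, keep {pkg_at(p3,whs2), truck_at(t3,whs2)}, require {in(p1,t3), truck_at(t3,whs2)}
    → {in(p1,t3), pkg_at(p3,whs2), truck_at(t3,whs2)}
  through step 1 (drive(t3,whs1,whs2)): drop {truck_at(t3,whs2)}, keep {in(p1,t3), pkg_at(p3,whs2)}, require {truck_at(t3,whs1)}
    → {in(p1,t3), pkg_at(p3,whs2), truck_at(t3,whs1)}

== RESULT ==
["in(p1,t3)", "pkg_at(p3,whs2)", "truck_at(t3,whs1)"]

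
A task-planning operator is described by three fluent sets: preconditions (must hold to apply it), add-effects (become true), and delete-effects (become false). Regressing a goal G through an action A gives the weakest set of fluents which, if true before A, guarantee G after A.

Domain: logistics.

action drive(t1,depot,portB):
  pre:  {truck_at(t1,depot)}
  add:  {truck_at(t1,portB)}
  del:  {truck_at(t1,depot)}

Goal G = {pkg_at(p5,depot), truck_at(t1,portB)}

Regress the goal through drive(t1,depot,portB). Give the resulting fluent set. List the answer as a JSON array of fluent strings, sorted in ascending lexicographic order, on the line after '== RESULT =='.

Compute (G \ add) ∪ pre:
  G ∩ del = {}  (empty — regression defined)
  G \ add = {pkg_at(p5,depot), truck_at(t1,portB)} \ {truck_at(t1,portB)} = {pkg_at(p5,depot)}
  ∪ pre   = {pkg_at(p5,depot)} ∪ {truck_at(t1,depot)}
          = {pkg_at(p5,depot), truck_at(t1,depot)}

== RESULT ==
["pkg_at(p5,depot)", "truck_at(t1,depot)"]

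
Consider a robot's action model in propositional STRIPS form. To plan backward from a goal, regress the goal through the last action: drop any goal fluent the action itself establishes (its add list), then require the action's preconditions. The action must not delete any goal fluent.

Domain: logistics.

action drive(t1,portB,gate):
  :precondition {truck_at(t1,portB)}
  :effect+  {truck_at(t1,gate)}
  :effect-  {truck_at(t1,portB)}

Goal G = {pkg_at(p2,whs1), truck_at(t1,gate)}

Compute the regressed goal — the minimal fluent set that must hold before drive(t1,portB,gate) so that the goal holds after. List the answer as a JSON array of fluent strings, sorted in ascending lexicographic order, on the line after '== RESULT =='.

Compute (G \ add) ∪ pre:
  G ∩ del = {}  (empty — regression defined)
  G \ add = {pkg_at(p2,whs1), truck_at(t1,gate)} \ {truck_at(t1,gate)} = {pkg_at(p2,whs1)}
  ∪ pre   = {pkg_at(p2,whs1)} ∪ {truck_at(t1,portB)}
          = {pkg_at(p2,whs1), truck_at(t1,portB)}

== RESULT ==
["pkg_at(p2,whs1)", "truck_at(t1,portB)"]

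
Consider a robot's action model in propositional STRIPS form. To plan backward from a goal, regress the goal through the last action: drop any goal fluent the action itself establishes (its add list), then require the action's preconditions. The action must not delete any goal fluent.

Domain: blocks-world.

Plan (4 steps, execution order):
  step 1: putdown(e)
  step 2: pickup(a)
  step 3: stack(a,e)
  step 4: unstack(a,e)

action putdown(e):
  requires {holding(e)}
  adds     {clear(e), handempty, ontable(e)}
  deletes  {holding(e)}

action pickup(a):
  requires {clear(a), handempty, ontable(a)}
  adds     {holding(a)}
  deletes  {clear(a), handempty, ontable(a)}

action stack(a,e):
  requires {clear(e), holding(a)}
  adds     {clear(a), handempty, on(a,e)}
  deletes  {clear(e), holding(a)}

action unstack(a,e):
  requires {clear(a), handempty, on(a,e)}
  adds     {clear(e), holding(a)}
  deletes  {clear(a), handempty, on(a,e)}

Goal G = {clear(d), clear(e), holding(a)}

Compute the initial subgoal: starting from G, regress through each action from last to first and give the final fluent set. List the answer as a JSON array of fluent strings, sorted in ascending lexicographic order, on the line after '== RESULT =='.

Work backward from the goal:
  through step 4 (unstack(a,e)): drop {clear(e), holding(a)}, keep {clear(d)}, require {clear(a), handempty, on(a,e)}
    → {clear(a), clear(d), handempty, on(a,e)}
  through step 3 (stack(a,e)): drop {clear(a), handempty, on(a,e)}, keep {clear(d)}, require {clear(e), holding(a)}
    → {clear(d), clear(e), holding(a)}
  through step 2 (pickup(a)): drop {holding(a)}, keep {clear(d), clear(e)}, require {clear(a), handempty, ontable(a)}
    → {clear(a), clear(d), clear(e), handempty, ontable(a)}
  through step 1 (putdown(e)): drop {clear(e), handempty}, keep {clear(a), clear(d), ontable(a)}, require {holding(e)}
    → {clear(a), clear(d), holding(e), ontable(a)}

== RESULT ==
["clear(a)", "clear(d)", "holding(e)", "ontable(a)"]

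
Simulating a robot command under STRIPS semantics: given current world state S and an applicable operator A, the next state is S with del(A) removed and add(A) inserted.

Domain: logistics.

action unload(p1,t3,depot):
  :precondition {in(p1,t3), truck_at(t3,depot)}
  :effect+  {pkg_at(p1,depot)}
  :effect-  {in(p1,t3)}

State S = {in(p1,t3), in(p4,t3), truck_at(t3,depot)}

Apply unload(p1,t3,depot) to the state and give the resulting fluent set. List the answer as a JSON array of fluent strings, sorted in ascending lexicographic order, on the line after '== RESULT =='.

Progress:
  pre ⊆ S: {in(p1,t3), truck_at(t3,depot)} ⊆ S  — applicable
  S \ del = {in(p4,t3), truck_at(t3,depot)}
  ∪ add   = {in(p4,t3), pkg_at(p1,depot), truck_at(t3,depot)}

== RESULT ==
["in(p4,t3)", "pkg_at(p1,depot)", "truck_at(t3,depot)"]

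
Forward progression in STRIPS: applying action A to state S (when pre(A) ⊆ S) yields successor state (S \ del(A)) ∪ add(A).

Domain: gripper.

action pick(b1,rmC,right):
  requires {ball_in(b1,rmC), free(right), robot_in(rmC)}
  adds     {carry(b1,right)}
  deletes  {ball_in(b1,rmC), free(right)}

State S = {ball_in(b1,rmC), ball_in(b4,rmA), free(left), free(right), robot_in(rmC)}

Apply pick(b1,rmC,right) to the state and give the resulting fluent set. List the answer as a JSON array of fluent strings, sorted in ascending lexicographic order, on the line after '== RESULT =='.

Compute (S \ del) ∪ add:
  pre ⊆ S: {ball_in(b1,rmC), free(right), robot_in(rmC)} ⊆ S  — applicable
  S \ del = {ball_in(b4,rmA), free(left), robot_in(rmC)}
  ∪ add   = {ball_in(b4,rmA), carry(b1,right), free(left), robot_in(rmC)}

== RESULT ==
["ball_in(b4,rmA)", "carry(b1,right)", "free(left)", "robot_in(rmC)"]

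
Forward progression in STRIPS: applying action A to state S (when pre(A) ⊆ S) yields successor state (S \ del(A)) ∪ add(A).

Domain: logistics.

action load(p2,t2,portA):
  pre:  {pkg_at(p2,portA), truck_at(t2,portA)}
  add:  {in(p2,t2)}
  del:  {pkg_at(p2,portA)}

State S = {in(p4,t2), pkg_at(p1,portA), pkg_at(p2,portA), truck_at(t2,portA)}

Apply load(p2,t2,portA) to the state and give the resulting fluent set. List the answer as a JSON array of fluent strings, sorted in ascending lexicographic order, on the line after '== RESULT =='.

Progress:
  pre ⊆ S: {pkg_at(p2,portA), truck_at(t2,portA)} ⊆ S  — applicable
  S \ del = {in(p4,t2), pkg_at(p1,portA), truck_at(t2,portA)}
  ∪ add   = {in(p2,t2), in(p4,t2), pkg_at(p1,portA), truck_at(t2,portA)}

== RESULT ==
["in(p2,t2)", "in(p4,t2)", "pkg_at(p1,portA)", "truck_at(t2,portA)"]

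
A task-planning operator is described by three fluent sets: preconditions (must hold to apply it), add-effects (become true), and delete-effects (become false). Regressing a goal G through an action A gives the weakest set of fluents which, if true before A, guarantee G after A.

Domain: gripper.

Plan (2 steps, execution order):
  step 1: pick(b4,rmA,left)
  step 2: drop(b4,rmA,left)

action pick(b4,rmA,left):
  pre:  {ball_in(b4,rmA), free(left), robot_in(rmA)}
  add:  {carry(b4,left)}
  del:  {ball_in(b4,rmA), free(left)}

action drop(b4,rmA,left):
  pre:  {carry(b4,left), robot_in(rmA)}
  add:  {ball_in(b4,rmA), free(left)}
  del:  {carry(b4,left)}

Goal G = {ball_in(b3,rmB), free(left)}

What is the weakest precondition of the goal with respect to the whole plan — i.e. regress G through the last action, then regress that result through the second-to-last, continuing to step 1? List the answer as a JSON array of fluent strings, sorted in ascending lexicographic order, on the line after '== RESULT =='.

Work backward from the goal:
  through step 2 (drop(b4,rmA,left)): drop {free(left)}, keep {ball_in(b3,rmB)}, require {carry(b4,left), robot_in(rmA)}
    → {ball_in(b3,rmB), carry(b4,left), robot_in(rmA)}
  through step 1 (pick(b4,rmA,left)): drop {carry(b4,left)}, keep {ball_in(b3,rmB), robot_in(rmA)}, require {ball_in(b4,rmA), free(left), robot_in(rmA)}
    → {ball_in(b3,rmB), ball_in(b4,rmA), free(left), robot_in(rmA)}

== RESULT ==
["ball_in(b3,rmB)", "ball_in(b4,rmA)", "free(left)", "robot_in(rmA)"]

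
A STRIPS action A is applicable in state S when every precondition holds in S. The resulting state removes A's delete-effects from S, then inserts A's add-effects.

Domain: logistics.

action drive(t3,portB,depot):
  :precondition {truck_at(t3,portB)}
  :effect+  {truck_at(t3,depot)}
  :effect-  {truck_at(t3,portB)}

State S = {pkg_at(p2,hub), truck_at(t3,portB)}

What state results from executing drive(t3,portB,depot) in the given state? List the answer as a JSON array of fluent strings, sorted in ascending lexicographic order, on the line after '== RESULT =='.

Progress:
  pre ⊆ S: {truck_at(t3,portB)} ⊆ S  — applicable
  S \ del = {pkg_at(p2,hub)}
  ∪ add   = {pkg_at(p2,hub), truck_at(t3,depot)}

== RESULT ==
["pkg_at(p2,hub)", "truck_at(t3,depot)"]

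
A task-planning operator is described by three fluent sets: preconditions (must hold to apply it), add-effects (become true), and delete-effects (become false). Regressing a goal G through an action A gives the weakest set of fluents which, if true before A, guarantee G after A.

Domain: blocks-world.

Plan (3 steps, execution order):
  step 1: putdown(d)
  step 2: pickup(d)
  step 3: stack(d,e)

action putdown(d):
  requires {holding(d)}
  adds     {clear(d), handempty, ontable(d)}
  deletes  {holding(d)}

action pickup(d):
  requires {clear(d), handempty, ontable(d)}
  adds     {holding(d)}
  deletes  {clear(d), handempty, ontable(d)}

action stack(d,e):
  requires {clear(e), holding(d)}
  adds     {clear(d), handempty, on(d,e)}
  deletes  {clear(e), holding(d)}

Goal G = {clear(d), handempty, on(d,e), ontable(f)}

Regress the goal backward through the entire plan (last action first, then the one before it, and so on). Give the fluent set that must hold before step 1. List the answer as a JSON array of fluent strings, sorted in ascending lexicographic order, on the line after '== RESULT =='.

Regress step by step:
  through step 3 (stack(d,e)): drop {clear(d), handempty, on(d,e)}, keep {ontable(f)}, require {clear(e), holding(d)}
    → {clear(e), holding(d), ontable(f)}
  through step 2 (pickup(d)): drop {holding(d)}, keep {clear(e), ontable(f)}, require {clear(d), handempty, ontable(d)}
    → {clear(d), clear(e), handempty, ontable(d), ontable(f)}
  through step 1 (putdown(d)): drop {clear(d), handempty, ontable(d)}, keep {clear(e), ontable(f)}, require {holding(d)}
    → {clear(e), holding(d), ontable(f)}

== RESULT ==
["clear(e)", "holding(d)", "ontable(f)"]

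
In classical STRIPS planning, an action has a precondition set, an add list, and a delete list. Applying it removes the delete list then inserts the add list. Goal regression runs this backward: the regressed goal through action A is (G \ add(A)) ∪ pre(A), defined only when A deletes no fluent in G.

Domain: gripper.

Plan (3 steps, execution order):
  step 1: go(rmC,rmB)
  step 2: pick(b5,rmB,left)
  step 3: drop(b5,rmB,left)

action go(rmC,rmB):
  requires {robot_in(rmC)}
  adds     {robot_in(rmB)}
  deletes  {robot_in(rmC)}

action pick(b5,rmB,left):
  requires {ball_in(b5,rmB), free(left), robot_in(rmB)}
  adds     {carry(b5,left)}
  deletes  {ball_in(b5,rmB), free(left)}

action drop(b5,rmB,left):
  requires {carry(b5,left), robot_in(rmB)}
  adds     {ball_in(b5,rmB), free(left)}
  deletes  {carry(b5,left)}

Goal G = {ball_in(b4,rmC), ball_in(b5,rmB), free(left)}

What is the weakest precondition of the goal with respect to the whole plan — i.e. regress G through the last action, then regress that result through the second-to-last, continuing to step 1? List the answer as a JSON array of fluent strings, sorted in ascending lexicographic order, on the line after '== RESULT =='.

Regress step by step:
  through step 3 (drop(b5,rmB,left)): drop {ball_in(b5,rmB), free(left)}, keep {ball_in(b4,rmC)}, require {carry(b5,left), robot_in(rmB)}
    → {ball_in(b4,rmC), carry(b5,left), robot_in(rmB)}
  through step 2 (pick(b5,rmB,left)): drop {carry(b5,left)}, keep {ball_in(b4,rmC), robot_in(rmB)}, require {ball_in(b5,rmB), free(left), robot_in(rmB)}
    → {ball_in(b4,rmC), ball_in(b5,rmB), free(left), robot_in(rmB)}
  through step 1 (go(rmC,rmB)): drop {robot_in(rmB)}, keep {ball_in(b4,rmC), ball_in(b5,rmB), free(left)}, require {robot_in(rmC)}
    → {ball_in(b4,rmC), ball_in(b5,rmB), free(left), robot_in(rmC)}

== RESULT ==
["ball_in(b4,rmC)", "ball_in(b5,rmB)", "free(left)", "robot_in(rmC)"]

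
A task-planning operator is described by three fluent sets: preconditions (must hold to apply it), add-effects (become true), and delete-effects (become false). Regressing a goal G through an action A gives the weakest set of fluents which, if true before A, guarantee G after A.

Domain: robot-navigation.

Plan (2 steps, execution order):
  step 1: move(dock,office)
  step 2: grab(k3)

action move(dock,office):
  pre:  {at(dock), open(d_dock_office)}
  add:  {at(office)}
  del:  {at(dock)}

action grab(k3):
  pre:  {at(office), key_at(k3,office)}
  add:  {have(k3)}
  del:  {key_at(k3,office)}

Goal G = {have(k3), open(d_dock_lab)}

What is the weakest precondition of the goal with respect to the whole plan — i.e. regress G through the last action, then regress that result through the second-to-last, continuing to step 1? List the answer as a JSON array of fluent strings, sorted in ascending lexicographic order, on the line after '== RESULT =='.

Work backward from the goal:
  through step 2 (grab(k3)): drop {have(k3)}, keep {open(d_dock_lab)}, require {at(office), key_at(k3,office)}
    → {at(office), key_at(k3,office), open(d_dock_lab)}
  through step 1 (move(dock,office)): drop {at(office)}, keep {key_at(k3,office), open(d_dock_lab)}, require {at(dock), open(d_dock_office)}
    → {at(dock), key_at(k3,office), open(d_dock_lab), open(d_dock_office)}

== RESULT ==
["at(dock)", "key_at(k3,office)", "open(d_dock_lab)", "open(d_dock_office)"]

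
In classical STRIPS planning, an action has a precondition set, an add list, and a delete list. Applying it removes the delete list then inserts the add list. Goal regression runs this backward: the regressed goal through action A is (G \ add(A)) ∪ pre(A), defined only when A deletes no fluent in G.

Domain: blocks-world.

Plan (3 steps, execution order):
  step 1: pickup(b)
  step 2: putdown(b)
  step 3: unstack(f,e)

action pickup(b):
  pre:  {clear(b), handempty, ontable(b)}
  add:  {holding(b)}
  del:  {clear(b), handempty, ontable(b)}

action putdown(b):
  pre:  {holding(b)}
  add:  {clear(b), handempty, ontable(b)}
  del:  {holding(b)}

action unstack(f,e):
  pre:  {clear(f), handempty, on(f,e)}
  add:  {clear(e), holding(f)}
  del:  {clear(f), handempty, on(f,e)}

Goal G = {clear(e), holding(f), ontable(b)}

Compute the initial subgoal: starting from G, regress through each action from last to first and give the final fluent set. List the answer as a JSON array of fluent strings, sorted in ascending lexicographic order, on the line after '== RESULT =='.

Regress step by step:
  through step 3 (unstack(f,e)): drop {clear(e), holding(f)}, keep {ontable(b)}, require {clear(f), handempty, on(f,e)}
    → {clear(f), handempty, on(f,e), ontable(b)}
  through step 2 (putdown(b)): drop {handempty, ontable(b)}, keep {clear(f), on(f,e)}, require {holding(b)}
    → {clear(f), holding(b), on(f,e)}
  through step 1 (pickup(b)): drop {holding(b)}, keep {clear(f), on(f,e)}, require {clear(b), handempty, ontable(b)}
    → {clear(b), clear(f), handempty, on(f,e), ontable(b)}

== RESULT ==
["clear(b)", "clear(f)", "handempty", "on(f,e)", "ontable(b)"]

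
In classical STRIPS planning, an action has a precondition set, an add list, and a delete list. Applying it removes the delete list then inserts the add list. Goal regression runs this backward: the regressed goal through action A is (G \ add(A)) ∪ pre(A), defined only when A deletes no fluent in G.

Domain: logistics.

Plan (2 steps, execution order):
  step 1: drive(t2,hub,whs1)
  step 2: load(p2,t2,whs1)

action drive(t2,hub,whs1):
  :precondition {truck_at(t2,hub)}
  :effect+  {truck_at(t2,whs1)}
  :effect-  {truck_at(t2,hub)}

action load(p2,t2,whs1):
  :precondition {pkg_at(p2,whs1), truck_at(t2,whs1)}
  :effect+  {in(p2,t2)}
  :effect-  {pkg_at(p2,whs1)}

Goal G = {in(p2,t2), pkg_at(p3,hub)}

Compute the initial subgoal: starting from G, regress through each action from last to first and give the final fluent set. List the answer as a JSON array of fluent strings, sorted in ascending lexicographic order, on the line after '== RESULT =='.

Work backward from the goal:
  through step 2 (load(p2,t2,whs1)): drop {in(p2,t2)}, keep {pkg_at(p3,hub)}, require {pkg_at(p2,whs1), truck_at(t2,whs1)}
    → {pkg_at(p2,whs1), pkg_at(p3,hub), truck_at(t2,whs1)}
  through step 1 (drive(t2,hub,whs1)): drop {truck_at(t2,whs1)}, keep {pkg_at(p2,whs1), pkg_at(p3,hub)}, require {truck_at(t2,hub)}
    → {pkg_at(p2,whs1), pkg_at(p3,hub), truck_at(t2,hub)}

== RESULT ==
["pkg_at(p2,whs1)", "pkg_at(p3,hub)", "truck_at(t2,hub)"]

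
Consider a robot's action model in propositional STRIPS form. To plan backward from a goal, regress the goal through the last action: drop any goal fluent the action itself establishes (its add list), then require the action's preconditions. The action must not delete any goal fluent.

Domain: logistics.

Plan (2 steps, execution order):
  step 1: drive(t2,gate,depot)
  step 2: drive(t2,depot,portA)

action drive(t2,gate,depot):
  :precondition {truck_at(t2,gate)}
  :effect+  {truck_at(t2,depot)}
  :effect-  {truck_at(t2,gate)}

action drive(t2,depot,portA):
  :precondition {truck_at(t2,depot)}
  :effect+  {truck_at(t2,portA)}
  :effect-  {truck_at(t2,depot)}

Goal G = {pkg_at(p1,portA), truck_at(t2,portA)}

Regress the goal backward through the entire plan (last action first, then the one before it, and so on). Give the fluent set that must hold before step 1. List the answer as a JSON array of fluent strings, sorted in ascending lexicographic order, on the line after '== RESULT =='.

Work backward from the goal:
  through step 2 (drive(t2,depot,portA)): drop {truck_at(t2,portA)}, keep {pkg_at(p1,portA)}, require {truck_at(t2,depot)}
    → {pkg_at(p1,portA), truck_at(t2,depot)}
  through step 1 (drive(t2,gate,depot)): drop {truck_at(t2,depot)}, keep {pkg_at(p1,portA)}, require {truck_at(t2,gate)}
    → {pkg_at(p1,portA), truck_at(t2,gate)}

== RESULT ==
["pkg_at(p1,portA)", "truck_at(t2,gate)"]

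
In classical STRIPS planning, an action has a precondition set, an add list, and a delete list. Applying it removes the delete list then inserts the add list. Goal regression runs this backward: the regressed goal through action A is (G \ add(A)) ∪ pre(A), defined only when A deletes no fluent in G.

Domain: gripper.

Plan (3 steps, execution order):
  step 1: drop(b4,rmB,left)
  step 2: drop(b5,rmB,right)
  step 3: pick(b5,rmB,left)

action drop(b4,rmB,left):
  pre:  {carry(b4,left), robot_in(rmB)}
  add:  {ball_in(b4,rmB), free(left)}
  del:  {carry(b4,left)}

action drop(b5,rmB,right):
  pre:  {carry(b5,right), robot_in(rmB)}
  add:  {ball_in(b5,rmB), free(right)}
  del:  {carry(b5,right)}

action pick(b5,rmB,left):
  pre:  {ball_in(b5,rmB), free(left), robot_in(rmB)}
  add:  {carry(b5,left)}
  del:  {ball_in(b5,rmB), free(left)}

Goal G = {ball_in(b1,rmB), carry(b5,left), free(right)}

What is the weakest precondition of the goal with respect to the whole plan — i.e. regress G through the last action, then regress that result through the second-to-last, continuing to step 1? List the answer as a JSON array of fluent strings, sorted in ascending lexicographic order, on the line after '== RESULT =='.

Work backward from the goal:
  through step 3 (pick(b5,rmB,left)): drop {carry(b5,left)}, keep {ball_in(b1,rmB), free(right)}, require {ball_in(b5,rmB), free(left), robot_in(rmB)}
    → {ball_in(b1,rmB), ball_in(b5,rmB), free(left), free(right), robot_in(rmB)}
  through step 2 (drop(b5,rmB,right)): drop {ball_in(b5,rmB), free(right)}, keep {ball_in(b1,rmB), free(left), robot_in(rmB)}, require {carry(b5,right), robot_in(rmB)}
    → {ball_in(b1,rmB), carry(b5,right), free(left), robot_in(rmB)}
  through step 1 (drop(b4,rmB,left)): drop {free(left)}, keep {ball_in(b1,rmB), carry(b5,right), robot_in(rmB)}, require {carry(b4,left), robot_in(rmB)}
    → {ball_in(b1,rmB), carry(b4,left), carry(b5,right), robot_in(rmB)}

== RESULT ==
["ball_in(b1,rmB)", "carry(b4,left)", "carry(b5,right)", "robot_in(rmB)"]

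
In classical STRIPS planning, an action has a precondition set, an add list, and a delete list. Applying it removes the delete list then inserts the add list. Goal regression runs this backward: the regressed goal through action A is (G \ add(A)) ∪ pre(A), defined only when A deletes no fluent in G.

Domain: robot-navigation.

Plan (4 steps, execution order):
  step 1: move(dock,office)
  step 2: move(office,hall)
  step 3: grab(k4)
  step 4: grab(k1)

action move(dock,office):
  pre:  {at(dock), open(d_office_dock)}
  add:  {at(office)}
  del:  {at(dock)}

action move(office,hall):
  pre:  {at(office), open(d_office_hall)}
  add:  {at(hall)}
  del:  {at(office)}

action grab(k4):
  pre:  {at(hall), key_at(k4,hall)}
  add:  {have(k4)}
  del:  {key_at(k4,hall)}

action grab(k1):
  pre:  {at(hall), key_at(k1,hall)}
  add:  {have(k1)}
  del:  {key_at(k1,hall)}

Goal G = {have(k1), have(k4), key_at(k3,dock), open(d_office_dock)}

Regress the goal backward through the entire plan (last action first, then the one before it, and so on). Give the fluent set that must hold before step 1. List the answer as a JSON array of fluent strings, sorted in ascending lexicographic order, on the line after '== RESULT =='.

Work backward from the goal:
  through step 4 (grab(k1)): drop {have(k1)}, keep {have(k4), key_at(k3,dock), open(d_office_dock)}, require {at(hall), key_at(k1,hall)}
    → {at(hall), have(k4), key_at(k1,hall), key_at(k3,dock), open(d_office_dock)}
  through step 3 (grab(k4)): drop {have(k4)}, keep {at(hall), key_at(k1,hall), key_at(k3,dock), open(d_office_dock)}, require {at(hall), key_at(k4,hall)}
    → {at(hall), key_at(k1,hall), key_at(k3,dock), key_at(k4,hall), open(d_office_dock)}
  through step 2 (move(office,hall)): drop {at(hall)}, keep {key_at(k1,hall), key_at(k3,dock), key_at(k4,hall), open(d_office_dock)}, require {at(office), open(d_office_hall)}
    → {at(office), key_at(k1,hall), key_at(k3,dock), key_at(k4,hall), open(d_office_dock), open(d_office_hall)}
  through step 1 (move(dock,office)): drop {at(office)}, keep {key_at(k1,hall), key_at(k3,dock), key_at(k4,hall), open(d_office_dock), open(d_office_hall)}, require {at(dock), open(d_office_dock)}
    → {at(dock), key_at(k1,hall), key_at(k3,dock), key_at(k4,hall), open(d_office_dock), open(d_office_hall)}

== RESULT ==
["at(dock)", "key_at(k1,hall)", "key_at(k3,dock)", "key_at(k4,hall)", "open(d_office_dock)", "open(d_office_hall)"]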